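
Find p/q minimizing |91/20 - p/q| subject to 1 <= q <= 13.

Expand x = 91/20 as a continued fraction with the Euclidean algorithm:
  91 = 4*20 + 11, so a_0 = 4.
  20 = 1*11 + 9, so a_1 = 1.
  11 = 1*9 + 2, so a_2 = 1.
  9 = 4*2 + 1, so a_3 = 4.
  2 = 2*1 + 0, so a_4 = 2.
so x = [4; 1, 1, 4, 2].
Convergents (p_i = a_i*p_{i-1} + p_{i-2}, q_i = a_i*q_{i-1} + q_{i-2} with p_{-2}=0, p_{-1}=1, q_{-2}=1, q_{-1}=0), until the denominator exceeds 13:
  i=0: a_0=4, p_0 = 4*1 + 0 = 4, q_0 = 4*0 + 1 = 1.
  i=1: a_1=1, p_1 = 1*4 + 1 = 5, q_1 = 1*1 + 0 = 1.
  i=2: a_2=1, p_2 = 1*5 + 4 = 9, q_2 = 1*1 + 1 = 2.
  i=3: a_3=4, p_3 = 4*9 + 5 = 41, q_3 = 4*2 + 1 = 9.
  i=4: a_4=2, p_4 = 2*41 + 9 = 91, q_4 = 2*9 + 2 = 20.
q_4 = 20 > 13, so the last convergent with denominator <= 13 is p_3/q_3 = 41/9.
The closest fraction with denominator <= 13 is either p_3/q_3 or the intermediate fraction (k*p_3 + p_2)/(k*q_3 + q_2) with the largest k >= 1 whose denominator stays <= 13; these approach x as k grows, and every other convergent or intermediate fraction in range is farther away.
Largest k: floor((13 - q_2)/q_3) = floor((13 - 2)/9) = 1.
That gives (1*41 + 9)/(1*9 + 2) = 50/11.
Compare the errors: |x - 41/9| = |91*9 - 41*20|/(20*9) = 1/180, and |x - 50/11| = |91*11 - 50*20|/(20*11) = 1/220.
Cross-multiplying, 1*180 = 180 < 220 = 1*220, so 1/220 is smaller: the intermediate fraction 50/11 is closer to x than 41/9.

50/11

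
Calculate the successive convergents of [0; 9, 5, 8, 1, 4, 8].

0/1, 1/9, 5/46, 41/377, 46/423, 225/2069, 1846/16975

Using the convergent recurrence p_i = a_i*p_{i-1} + p_{i-2}, q_i = a_i*q_{i-1} + q_{i-2} with p_{-2}=0, p_{-1}=1, q_{-2}=1, q_{-1}=0:
  i=0: a_0=0, p_0 = 0*1 + 0 = 0, q_0 = 0*0 + 1 = 1.
  i=1: a_1=9, p_1 = 9*0 + 1 = 1, q_1 = 9*1 + 0 = 9.
  i=2: a_2=5, p_2 = 5*1 + 0 = 5, q_2 = 5*9 + 1 = 46.
  i=3: a_3=8, p_3 = 8*5 + 1 = 41, q_3 = 8*46 + 9 = 377.
  i=4: a_4=1, p_4 = 1*41 + 5 = 46, q_4 = 1*377 + 46 = 423.
  i=5: a_5=4, p_5 = 4*46 + 41 = 225, q_5 = 4*423 + 377 = 2069.
  i=6: a_6=8, p_6 = 8*225 + 46 = 1846, q_6 = 8*2069 + 423 = 16975.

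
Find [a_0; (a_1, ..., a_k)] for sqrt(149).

Write x_i = (sqrt(149) + m_i)/d_i with (m_0, d_0) = (0, 1). a_0 = floor(sqrt(149)) = 12, since 12^2 = 144 <= 149 < 169 = 13^2.
Iterate m_{i+1} = d_i*a_i - m_i, d_{i+1} = (149 - m_{i+1}^2)/d_i, a_{i+1} = floor((a_0 + m_{i+1})/d_{i+1}):
  m_1 = 1*12 - 0 = 12, d_1 = (149 - 12^2)/1 = 5/1 = 5, a_1 = floor((12 + 12)/5) = 4.
  m_2 = 5*4 - 12 = 8, d_2 = (149 - 8^2)/5 = 85/5 = 17, a_2 = floor((12 + 8)/17) = 1.
  m_3 = 17*1 - 8 = 9, d_3 = (149 - 9^2)/17 = 68/17 = 4, a_3 = floor((12 + 9)/4) = 5.
  m_4 = 4*5 - 9 = 11, d_4 = (149 - 11^2)/4 = 28/4 = 7, a_4 = floor((12 + 11)/7) = 3.
  m_5 = 7*3 - 11 = 10, d_5 = (149 - 10^2)/7 = 49/7 = 7, a_5 = floor((12 + 10)/7) = 3.
  m_6 = 7*3 - 10 = 11, d_6 = (149 - 11^2)/7 = 28/7 = 4, a_6 = floor((12 + 11)/4) = 5.
  m_7 = 4*5 - 11 = 9, d_7 = (149 - 9^2)/4 = 68/4 = 17, a_7 = floor((12 + 9)/17) = 1.
  m_8 = 17*1 - 9 = 8, d_8 = (149 - 8^2)/17 = 85/17 = 5, a_8 = floor((12 + 8)/5) = 4.
  m_9 = 5*4 - 8 = 12, d_9 = (149 - 12^2)/5 = 5/5 = 1, a_9 = floor((12 + 12)/1) = 24.
  m_10 = 1*24 - 12 = 12, d_10 = (149 - 12^2)/1 = 5/1 = 5: (m_10, d_10) = (m_1, d_1) = (12, 5), so from here the quotients repeat a_1, ..., a_9; the period length is 9.
Hence the expansion of sqrt(149) is a_0 = 12 followed by the repeating block 4, 1, 5, 3, 3, 5, 1, 4, 24 (period 9).

[12; (4, 1, 5, 3, 3, 5, 1, 4, 24)]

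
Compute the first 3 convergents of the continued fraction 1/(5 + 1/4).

Using the convergent recurrence p_i = a_i*p_{i-1} + p_{i-2}, q_i = a_i*q_{i-1} + q_{i-2} with p_{-2}=0, p_{-1}=1, q_{-2}=1, q_{-1}=0:
  i=0: a_0=0, p_0 = 0*1 + 0 = 0, q_0 = 0*0 + 1 = 1.
  i=1: a_1=5, p_1 = 5*0 + 1 = 1, q_1 = 5*1 + 0 = 5.
  i=2: a_2=4, p_2 = 4*1 + 0 = 4, q_2 = 4*5 + 1 = 21.

0/1, 1/5, 4/21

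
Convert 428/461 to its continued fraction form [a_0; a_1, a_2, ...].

[0; 1, 12, 1, 32]

Run the Euclidean algorithm on 428 and 461; the successive quotients are the partial quotients a_0, a_1, ... (each step inverts the fractional part left over by the previous one):
  428 = 0*461 + 428, so a_0 = 0.
  461 = 1*428 + 33, so a_1 = 1.
  428 = 12*33 + 32, so a_2 = 12.
  33 = 1*32 + 1, so a_3 = 1.
  32 = 32*1 + 0, so a_4 = 32.
The remainder reaches 0 after 5 divisions, so the expansion has 5 partial quotients, read off in order.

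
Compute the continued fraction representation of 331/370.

[0; 1, 8, 2, 19]

Run the Euclidean algorithm on 331 and 370; the successive quotients are the partial quotients a_0, a_1, ... (each step inverts the fractional part left over by the previous one):
  331 = 0*370 + 331, so a_0 = 0.
  370 = 1*331 + 39, so a_1 = 1.
  331 = 8*39 + 19, so a_2 = 8.
  39 = 2*19 + 1, so a_3 = 2.
  19 = 19*1 + 0, so a_4 = 19.
The remainder reaches 0 after 5 divisions, so the expansion has 5 partial quotients, read off in order.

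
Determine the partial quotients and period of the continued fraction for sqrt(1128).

[33; (1, 1, 2, 2, 2, 1, 1, 66)]

Write x_i = (sqrt(1128) + m_i)/d_i with (m_0, d_0) = (0, 1). a_0 = floor(sqrt(1128)) = 33, since 33^2 = 1089 <= 1128 < 1156 = 34^2.
Iterate m_{i+1} = d_i*a_i - m_i, d_{i+1} = (1128 - m_{i+1}^2)/d_i, a_{i+1} = floor((a_0 + m_{i+1})/d_{i+1}):
  m_1 = 1*33 - 0 = 33, d_1 = (1128 - 33^2)/1 = 39/1 = 39, a_1 = floor((33 + 33)/39) = 1.
  m_2 = 39*1 - 33 = 6, d_2 = (1128 - 6^2)/39 = 1092/39 = 28, a_2 = floor((33 + 6)/28) = 1.
  m_3 = 28*1 - 6 = 22, d_3 = (1128 - 22^2)/28 = 644/28 = 23, a_3 = floor((33 + 22)/23) = 2.
  m_4 = 23*2 - 22 = 24, d_4 = (1128 - 24^2)/23 = 552/23 = 24, a_4 = floor((33 + 24)/24) = 2.
  m_5 = 24*2 - 24 = 24, d_5 = (1128 - 24^2)/24 = 552/24 = 23, a_5 = floor((33 + 24)/23) = 2.
  m_6 = 23*2 - 24 = 22, d_6 = (1128 - 22^2)/23 = 644/23 = 28, a_6 = floor((33 + 22)/28) = 1.
  m_7 = 28*1 - 22 = 6, d_7 = (1128 - 6^2)/28 = 1092/28 = 39, a_7 = floor((33 + 6)/39) = 1.
  m_8 = 39*1 - 6 = 33, d_8 = (1128 - 33^2)/39 = 39/39 = 1, a_8 = floor((33 + 33)/1) = 66.
  m_9 = 1*66 - 33 = 33, d_9 = (1128 - 33^2)/1 = 39/1 = 39: (m_9, d_9) = (m_1, d_1) = (33, 39), so from here the quotients repeat a_1, ..., a_8; the period length is 8.
Hence the expansion of sqrt(1128) is a_0 = 33 followed by the repeating block 1, 1, 2, 2, 2, 1, 1, 66 (period 8).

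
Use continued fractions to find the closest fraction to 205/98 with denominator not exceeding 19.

23/11

Expand x = 205/98 as a continued fraction with the Euclidean algorithm:
  205 = 2*98 + 9, so a_0 = 2.
  98 = 10*9 + 8, so a_1 = 10.
  9 = 1*8 + 1, so a_2 = 1.
  8 = 8*1 + 0, so a_3 = 8.
so x = [2; 10, 1, 8].
Convergents (p_i = a_i*p_{i-1} + p_{i-2}, q_i = a_i*q_{i-1} + q_{i-2} with p_{-2}=0, p_{-1}=1, q_{-2}=1, q_{-1}=0), until the denominator exceeds 19:
  i=0: a_0=2, p_0 = 2*1 + 0 = 2, q_0 = 2*0 + 1 = 1.
  i=1: a_1=10, p_1 = 10*2 + 1 = 21, q_1 = 10*1 + 0 = 10.
  i=2: a_2=1, p_2 = 1*21 + 2 = 23, q_2 = 1*10 + 1 = 11.
  i=3: a_3=8, p_3 = 8*23 + 21 = 205, q_3 = 8*11 + 10 = 98.
q_3 = 98 > 19, so the last convergent with denominator <= 19 is p_2/q_2 = 23/11.
The closest fraction with denominator <= 19 is either p_2/q_2 or the intermediate fraction (k*p_2 + p_1)/(k*q_2 + q_1) with the largest k >= 1 whose denominator stays <= 19; these approach x as k grows, and every other convergent or intermediate fraction in range is farther away.
Largest k: floor((19 - q_1)/q_2) = floor((19 - 10)/11) = 0.
Since k = 0, no intermediate fraction beyond p_2/q_2 has denominator <= 19, so the convergent 23/11 is the closest (its error is |205*11 - 23*98|/(98*11) = 1/1078).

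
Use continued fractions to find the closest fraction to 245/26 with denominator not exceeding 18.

Expand x = 245/26 as a continued fraction with the Euclidean algorithm:
  245 = 9*26 + 11, so a_0 = 9.
  26 = 2*11 + 4, so a_1 = 2.
  11 = 2*4 + 3, so a_2 = 2.
  4 = 1*3 + 1, so a_3 = 1.
  3 = 3*1 + 0, so a_4 = 3.
so x = [9; 2, 2, 1, 3].
Convergents (p_i = a_i*p_{i-1} + p_{i-2}, q_i = a_i*q_{i-1} + q_{i-2} with p_{-2}=0, p_{-1}=1, q_{-2}=1, q_{-1}=0), until the denominator exceeds 18:
  i=0: a_0=9, p_0 = 9*1 + 0 = 9, q_0 = 9*0 + 1 = 1.
  i=1: a_1=2, p_1 = 2*9 + 1 = 19, q_1 = 2*1 + 0 = 2.
  i=2: a_2=2, p_2 = 2*19 + 9 = 47, q_2 = 2*2 + 1 = 5.
  i=3: a_3=1, p_3 = 1*47 + 19 = 66, q_3 = 1*5 + 2 = 7.
  i=4: a_4=3, p_4 = 3*66 + 47 = 245, q_4 = 3*7 + 5 = 26.
q_4 = 26 > 18, so the last convergent with denominator <= 18 is p_3/q_3 = 66/7.
The closest fraction with denominator <= 18 is either p_3/q_3 or the intermediate fraction (k*p_3 + p_2)/(k*q_3 + q_2) with the largest k >= 1 whose denominator stays <= 18; these approach x as k grows, and every other convergent or intermediate fraction in range is farther away.
Largest k: floor((18 - q_2)/q_3) = floor((18 - 5)/7) = 1.
That gives (1*66 + 47)/(1*7 + 5) = 113/12.
Compare the errors: |x - 66/7| = |245*7 - 66*26|/(26*7) = 1/182, and |x - 113/12| = |245*12 - 113*26|/(26*12) = 2/312.
Cross-multiplying, 1*312 = 312 < 364 = 2*182, so 1/182 is smaller: the convergent 66/7 is closer to x than 113/12.

66/7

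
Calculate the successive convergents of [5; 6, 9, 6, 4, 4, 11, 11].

5/1, 31/6, 284/55, 1735/336, 7224/1399, 30631/5932, 344165/66651, 3816446/739093

Using the convergent recurrence p_i = a_i*p_{i-1} + p_{i-2}, q_i = a_i*q_{i-1} + q_{i-2} with p_{-2}=0, p_{-1}=1, q_{-2}=1, q_{-1}=0:
  i=0: a_0=5, p_0 = 5*1 + 0 = 5, q_0 = 5*0 + 1 = 1.
  i=1: a_1=6, p_1 = 6*5 + 1 = 31, q_1 = 6*1 + 0 = 6.
  i=2: a_2=9, p_2 = 9*31 + 5 = 284, q_2 = 9*6 + 1 = 55.
  i=3: a_3=6, p_3 = 6*284 + 31 = 1735, q_3 = 6*55 + 6 = 336.
  i=4: a_4=4, p_4 = 4*1735 + 284 = 7224, q_4 = 4*336 + 55 = 1399.
  i=5: a_5=4, p_5 = 4*7224 + 1735 = 30631, q_5 = 4*1399 + 336 = 5932.
  i=6: a_6=11, p_6 = 11*30631 + 7224 = 344165, q_6 = 11*5932 + 1399 = 66651.
  i=7: a_7=11, p_7 = 11*344165 + 30631 = 3816446, q_7 = 11*66651 + 5932 = 739093.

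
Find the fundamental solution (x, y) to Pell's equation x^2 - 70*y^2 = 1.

First expand sqrt(70) as a continued fraction. With x_i = (sqrt(70) + m_i)/d_i and (m_0, d_0) = (0, 1): a_0 = floor(sqrt(70)) = 8, since 8^2 = 64 <= 70 < 81 = 9^2.
Iterate m_{i+1} = d_i*a_i - m_i, d_{i+1} = (70 - m_{i+1}^2)/d_i, a_{i+1} = floor((a_0 + m_{i+1})/d_{i+1}):
  m_1 = 1*8 - 0 = 8, d_1 = (70 - 8^2)/1 = 6/1 = 6, a_1 = floor((8 + 8)/6) = 2.
  m_2 = 6*2 - 8 = 4, d_2 = (70 - 4^2)/6 = 54/6 = 9, a_2 = floor((8 + 4)/9) = 1.
  m_3 = 9*1 - 4 = 5, d_3 = (70 - 5^2)/9 = 45/9 = 5, a_3 = floor((8 + 5)/5) = 2.
  m_4 = 5*2 - 5 = 5, d_4 = (70 - 5^2)/5 = 45/5 = 9, a_4 = floor((8 + 5)/9) = 1.
  m_5 = 9*1 - 5 = 4, d_5 = (70 - 4^2)/9 = 54/9 = 6, a_5 = floor((8 + 4)/6) = 2.
  m_6 = 6*2 - 4 = 8, d_6 = (70 - 8^2)/6 = 6/6 = 1, a_6 = floor((8 + 8)/1) = 16.
  m_7 = 1*16 - 8 = 8, d_7 = (70 - 8^2)/1 = 6/1 = 6: (m_7, d_7) = (m_1, d_1) = (8, 6), so from here the quotients repeat a_1, ..., a_6; the period length is 6.
So sqrt(70) = [8; (2, 1, 2, 1, 2, 16)] with period length k = 6.
k is even, so the fundamental solution of x^2 - 70y^2 = 1 is (p_{k-1}, q_{k-1}) = (p_5, q_5); compute convergents through index 5.
Convergents (p_i = a_i*p_{i-1} + p_{i-2}, q_i = a_i*q_{i-1} + q_{i-2} with p_{-2}=0, p_{-1}=1, q_{-2}=1, q_{-1}=0):
  i=0: a_0=8, p_0 = 8*1 + 0 = 8, q_0 = 8*0 + 1 = 1.
  i=1: a_1=2, p_1 = 2*8 + 1 = 17, q_1 = 2*1 + 0 = 2.
  i=2: a_2=1, p_2 = 1*17 + 8 = 25, q_2 = 1*2 + 1 = 3.
  i=3: a_3=2, p_3 = 2*25 + 17 = 67, q_3 = 2*3 + 2 = 8.
  i=4: a_4=1, p_4 = 1*67 + 25 = 92, q_4 = 1*8 + 3 = 11.
  i=5: a_5=2, p_5 = 2*92 + 67 = 251, q_5 = 2*11 + 8 = 30.
Check: 251^2 - 70*30^2 = 63001 - 63000 = 1, so (x, y) = (251, 30) solves the equation, and by the theorem it is the least positive solution.

(x, y) = (251, 30)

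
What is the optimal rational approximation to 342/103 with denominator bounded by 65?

Expand x = 342/103 as a continued fraction with the Euclidean algorithm:
  342 = 3*103 + 33, so a_0 = 3.
  103 = 3*33 + 4, so a_1 = 3.
  33 = 8*4 + 1, so a_2 = 8.
  4 = 4*1 + 0, so a_3 = 4.
so x = [3; 3, 8, 4].
Convergents (p_i = a_i*p_{i-1} + p_{i-2}, q_i = a_i*q_{i-1} + q_{i-2} with p_{-2}=0, p_{-1}=1, q_{-2}=1, q_{-1}=0), until the denominator exceeds 65:
  i=0: a_0=3, p_0 = 3*1 + 0 = 3, q_0 = 3*0 + 1 = 1.
  i=1: a_1=3, p_1 = 3*3 + 1 = 10, q_1 = 3*1 + 0 = 3.
  i=2: a_2=8, p_2 = 8*10 + 3 = 83, q_2 = 8*3 + 1 = 25.
  i=3: a_3=4, p_3 = 4*83 + 10 = 342, q_3 = 4*25 + 3 = 103.
q_3 = 103 > 65, so the last convergent with denominator <= 65 is p_2/q_2 = 83/25.
The closest fraction with denominator <= 65 is either p_2/q_2 or the intermediate fraction (k*p_2 + p_1)/(k*q_2 + q_1) with the largest k >= 1 whose denominator stays <= 65; these approach x as k grows, and every other convergent or intermediate fraction in range is farther away.
Largest k: floor((65 - q_1)/q_2) = floor((65 - 3)/25) = 2.
That gives (2*83 + 10)/(2*25 + 3) = 176/53.
Compare the errors: |x - 83/25| = |342*25 - 83*103|/(103*25) = 1/2575, and |x - 176/53| = |342*53 - 176*103|/(103*53) = 2/5459.
Cross-multiplying, 2*2575 = 5150 < 5459 = 1*5459, so 2/5459 is smaller: the intermediate fraction 176/53 is closer to x than 83/25.

176/53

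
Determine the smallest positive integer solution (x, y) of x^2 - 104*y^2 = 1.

(x, y) = (51, 5)

First expand sqrt(104) as a continued fraction. With x_i = (sqrt(104) + m_i)/d_i and (m_0, d_0) = (0, 1): a_0 = floor(sqrt(104)) = 10, since 10^2 = 100 <= 104 < 121 = 11^2.
Iterate m_{i+1} = d_i*a_i - m_i, d_{i+1} = (104 - m_{i+1}^2)/d_i, a_{i+1} = floor((a_0 + m_{i+1})/d_{i+1}):
  m_1 = 1*10 - 0 = 10, d_1 = (104 - 10^2)/1 = 4/1 = 4, a_1 = floor((10 + 10)/4) = 5.
  m_2 = 4*5 - 10 = 10, d_2 = (104 - 10^2)/4 = 4/4 = 1, a_2 = floor((10 + 10)/1) = 20.
  m_3 = 1*20 - 10 = 10, d_3 = (104 - 10^2)/1 = 4/1 = 4: (m_3, d_3) = (m_1, d_1) = (10, 4), so from here the quotients repeat a_1, a_2; the period length is 2.
So sqrt(104) = [10; (5, 20)] with period length k = 2.
k is even, so the fundamental solution of x^2 - 104y^2 = 1 is (p_{k-1}, q_{k-1}) = (p_1, q_1); compute convergents through index 1.
Convergents (p_i = a_i*p_{i-1} + p_{i-2}, q_i = a_i*q_{i-1} + q_{i-2} with p_{-2}=0, p_{-1}=1, q_{-2}=1, q_{-1}=0):
  i=0: a_0=10, p_0 = 10*1 + 0 = 10, q_0 = 10*0 + 1 = 1.
  i=1: a_1=5, p_1 = 5*10 + 1 = 51, q_1 = 5*1 + 0 = 5.
Check: 51^2 - 104*5^2 = 2601 - 2600 = 1, so (x, y) = (51, 5) solves the equation, and by the theorem it is the least positive solution.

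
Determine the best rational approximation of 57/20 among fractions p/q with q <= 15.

37/13

Expand x = 57/20 as a continued fraction with the Euclidean algorithm:
  57 = 2*20 + 17, so a_0 = 2.
  20 = 1*17 + 3, so a_1 = 1.
  17 = 5*3 + 2, so a_2 = 5.
  3 = 1*2 + 1, so a_3 = 1.
  2 = 2*1 + 0, so a_4 = 2.
so x = [2; 1, 5, 1, 2].
Convergents (p_i = a_i*p_{i-1} + p_{i-2}, q_i = a_i*q_{i-1} + q_{i-2} with p_{-2}=0, p_{-1}=1, q_{-2}=1, q_{-1}=0), until the denominator exceeds 15:
  i=0: a_0=2, p_0 = 2*1 + 0 = 2, q_0 = 2*0 + 1 = 1.
  i=1: a_1=1, p_1 = 1*2 + 1 = 3, q_1 = 1*1 + 0 = 1.
  i=2: a_2=5, p_2 = 5*3 + 2 = 17, q_2 = 5*1 + 1 = 6.
  i=3: a_3=1, p_3 = 1*17 + 3 = 20, q_3 = 1*6 + 1 = 7.
  i=4: a_4=2, p_4 = 2*20 + 17 = 57, q_4 = 2*7 + 6 = 20.
q_4 = 20 > 15, so the last convergent with denominator <= 15 is p_3/q_3 = 20/7.
The closest fraction with denominator <= 15 is either p_3/q_3 or the intermediate fraction (k*p_3 + p_2)/(k*q_3 + q_2) with the largest k >= 1 whose denominator stays <= 15; these approach x as k grows, and every other convergent or intermediate fraction in range is farther away.
Largest k: floor((15 - q_2)/q_3) = floor((15 - 6)/7) = 1.
That gives (1*20 + 17)/(1*7 + 6) = 37/13.
Compare the errors: |x - 20/7| = |57*7 - 20*20|/(20*7) = 1/140, and |x - 37/13| = |57*13 - 37*20|/(20*13) = 1/260.
Cross-multiplying, 1*140 = 140 < 260 = 1*260, so 1/260 is smaller: the intermediate fraction 37/13 is closer to x than 20/7.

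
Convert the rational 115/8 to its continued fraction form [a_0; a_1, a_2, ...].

Run the Euclidean algorithm on 115 and 8; the successive quotients are the partial quotients a_0, a_1, ... (each step inverts the fractional part left over by the previous one):
  115 = 14*8 + 3, so a_0 = 14.
  8 = 2*3 + 2, so a_1 = 2.
  3 = 1*2 + 1, so a_2 = 1.
  2 = 2*1 + 0, so a_3 = 2.
The remainder reaches 0 after 4 divisions, so the expansion has 4 partial quotients, read off in order.

[14; 2, 1, 2]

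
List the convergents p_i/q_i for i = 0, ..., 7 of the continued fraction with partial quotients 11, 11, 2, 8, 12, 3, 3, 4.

Using the convergent recurrence p_i = a_i*p_{i-1} + p_{i-2}, q_i = a_i*q_{i-1} + q_{i-2} with p_{-2}=0, p_{-1}=1, q_{-2}=1, q_{-1}=0:
  i=0: a_0=11, p_0 = 11*1 + 0 = 11, q_0 = 11*0 + 1 = 1.
  i=1: a_1=11, p_1 = 11*11 + 1 = 122, q_1 = 11*1 + 0 = 11.
  i=2: a_2=2, p_2 = 2*122 + 11 = 255, q_2 = 2*11 + 1 = 23.
  i=3: a_3=8, p_3 = 8*255 + 122 = 2162, q_3 = 8*23 + 11 = 195.
  i=4: a_4=12, p_4 = 12*2162 + 255 = 26199, q_4 = 12*195 + 23 = 2363.
  i=5: a_5=3, p_5 = 3*26199 + 2162 = 80759, q_5 = 3*2363 + 195 = 7284.
  i=6: a_6=3, p_6 = 3*80759 + 26199 = 268476, q_6 = 3*7284 + 2363 = 24215.
  i=7: a_7=4, p_7 = 4*268476 + 80759 = 1154663, q_7 = 4*24215 + 7284 = 104144.

11/1, 122/11, 255/23, 2162/195, 26199/2363, 80759/7284, 268476/24215, 1154663/104144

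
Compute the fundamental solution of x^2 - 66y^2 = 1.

First expand sqrt(66) as a continued fraction. With x_i = (sqrt(66) + m_i)/d_i and (m_0, d_0) = (0, 1): a_0 = floor(sqrt(66)) = 8, since 8^2 = 64 <= 66 < 81 = 9^2.
Iterate m_{i+1} = d_i*a_i - m_i, d_{i+1} = (66 - m_{i+1}^2)/d_i, a_{i+1} = floor((a_0 + m_{i+1})/d_{i+1}):
  m_1 = 1*8 - 0 = 8, d_1 = (66 - 8^2)/1 = 2/1 = 2, a_1 = floor((8 + 8)/2) = 8.
  m_2 = 2*8 - 8 = 8, d_2 = (66 - 8^2)/2 = 2/2 = 1, a_2 = floor((8 + 8)/1) = 16.
  m_3 = 1*16 - 8 = 8, d_3 = (66 - 8^2)/1 = 2/1 = 2: (m_3, d_3) = (m_1, d_1) = (8, 2), so from here the quotients repeat a_1, a_2; the period length is 2.
So sqrt(66) = [8; (8, 16)] with period length k = 2.
k is even, so the fundamental solution of x^2 - 66y^2 = 1 is (p_{k-1}, q_{k-1}) = (p_1, q_1); compute convergents through index 1.
Convergents (p_i = a_i*p_{i-1} + p_{i-2}, q_i = a_i*q_{i-1} + q_{i-2} with p_{-2}=0, p_{-1}=1, q_{-2}=1, q_{-1}=0):
  i=0: a_0=8, p_0 = 8*1 + 0 = 8, q_0 = 8*0 + 1 = 1.
  i=1: a_1=8, p_1 = 8*8 + 1 = 65, q_1 = 8*1 + 0 = 8.
Check: 65^2 - 66*8^2 = 4225 - 4224 = 1, so (x, y) = (65, 8) solves the equation, and by the theorem it is the least positive solution.

(x, y) = (65, 8)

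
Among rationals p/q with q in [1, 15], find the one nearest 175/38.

Expand x = 175/38 as a continued fraction with the Euclidean algorithm:
  175 = 4*38 + 23, so a_0 = 4.
  38 = 1*23 + 15, so a_1 = 1.
  23 = 1*15 + 8, so a_2 = 1.
  15 = 1*8 + 7, so a_3 = 1.
  8 = 1*7 + 1, so a_4 = 1.
  7 = 7*1 + 0, so a_5 = 7.
so x = [4; 1, 1, 1, 1, 7].
Convergents (p_i = a_i*p_{i-1} + p_{i-2}, q_i = a_i*q_{i-1} + q_{i-2} with p_{-2}=0, p_{-1}=1, q_{-2}=1, q_{-1}=0), until the denominator exceeds 15:
  i=0: a_0=4, p_0 = 4*1 + 0 = 4, q_0 = 4*0 + 1 = 1.
  i=1: a_1=1, p_1 = 1*4 + 1 = 5, q_1 = 1*1 + 0 = 1.
  i=2: a_2=1, p_2 = 1*5 + 4 = 9, q_2 = 1*1 + 1 = 2.
  i=3: a_3=1, p_3 = 1*9 + 5 = 14, q_3 = 1*2 + 1 = 3.
  i=4: a_4=1, p_4 = 1*14 + 9 = 23, q_4 = 1*3 + 2 = 5.
  i=5: a_5=7, p_5 = 7*23 + 14 = 175, q_5 = 7*5 + 3 = 38.
q_5 = 38 > 15, so the last convergent with denominator <= 15 is p_4/q_4 = 23/5.
The closest fraction with denominator <= 15 is either p_4/q_4 or the intermediate fraction (k*p_4 + p_3)/(k*q_4 + q_3) with the largest k >= 1 whose denominator stays <= 15; these approach x as k grows, and every other convergent or intermediate fraction in range is farther away.
Largest k: floor((15 - q_3)/q_4) = floor((15 - 3)/5) = 2.
That gives (2*23 + 14)/(2*5 + 3) = 60/13.
Compare the errors: |x - 23/5| = |175*5 - 23*38|/(38*5) = 1/190, and |x - 60/13| = |175*13 - 60*38|/(38*13) = 5/494.
Cross-multiplying, 1*494 = 494 < 950 = 5*190, so 1/190 is smaller: the convergent 23/5 is closer to x than 60/13.

23/5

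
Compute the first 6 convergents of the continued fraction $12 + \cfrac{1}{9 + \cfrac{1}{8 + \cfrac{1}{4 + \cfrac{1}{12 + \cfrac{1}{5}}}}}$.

12/1, 109/9, 884/73, 3645/301, 44624/3685, 226765/18726

Using the convergent recurrence p_i = a_i*p_{i-1} + p_{i-2}, q_i = a_i*q_{i-1} + q_{i-2} with p_{-2}=0, p_{-1}=1, q_{-2}=1, q_{-1}=0:
  i=0: a_0=12, p_0 = 12*1 + 0 = 12, q_0 = 12*0 + 1 = 1.
  i=1: a_1=9, p_1 = 9*12 + 1 = 109, q_1 = 9*1 + 0 = 9.
  i=2: a_2=8, p_2 = 8*109 + 12 = 884, q_2 = 8*9 + 1 = 73.
  i=3: a_3=4, p_3 = 4*884 + 109 = 3645, q_3 = 4*73 + 9 = 301.
  i=4: a_4=12, p_4 = 12*3645 + 884 = 44624, q_4 = 12*301 + 73 = 3685.
  i=5: a_5=5, p_5 = 5*44624 + 3645 = 226765, q_5 = 5*3685 + 301 = 18726.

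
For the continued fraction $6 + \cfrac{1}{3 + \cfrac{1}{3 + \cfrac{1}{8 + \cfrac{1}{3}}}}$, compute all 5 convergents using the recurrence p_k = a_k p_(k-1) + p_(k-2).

Using the convergent recurrence p_i = a_i*p_{i-1} + p_{i-2}, q_i = a_i*q_{i-1} + q_{i-2} with p_{-2}=0, p_{-1}=1, q_{-2}=1, q_{-1}=0:
  i=0: a_0=6, p_0 = 6*1 + 0 = 6, q_0 = 6*0 + 1 = 1.
  i=1: a_1=3, p_1 = 3*6 + 1 = 19, q_1 = 3*1 + 0 = 3.
  i=2: a_2=3, p_2 = 3*19 + 6 = 63, q_2 = 3*3 + 1 = 10.
  i=3: a_3=8, p_3 = 8*63 + 19 = 523, q_3 = 8*10 + 3 = 83.
  i=4: a_4=3, p_4 = 3*523 + 63 = 1632, q_4 = 3*83 + 10 = 259.

6/1, 19/3, 63/10, 523/83, 1632/259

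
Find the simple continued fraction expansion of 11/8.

Run the Euclidean algorithm on 11 and 8; the successive quotients are the partial quotients a_0, a_1, ... (each step inverts the fractional part left over by the previous one):
  11 = 1*8 + 3, so a_0 = 1.
  8 = 2*3 + 2, so a_1 = 2.
  3 = 1*2 + 1, so a_2 = 1.
  2 = 2*1 + 0, so a_3 = 2.
The remainder reaches 0 after 4 divisions, so the expansion has 4 partial quotients, read off in order.

[1; 2, 1, 2]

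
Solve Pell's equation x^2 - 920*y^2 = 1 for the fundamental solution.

(x, y) = (91, 3)

First expand sqrt(920) as a continued fraction. With x_i = (sqrt(920) + m_i)/d_i and (m_0, d_0) = (0, 1): a_0 = floor(sqrt(920)) = 30, since 30^2 = 900 <= 920 < 961 = 31^2.
Iterate m_{i+1} = d_i*a_i - m_i, d_{i+1} = (920 - m_{i+1}^2)/d_i, a_{i+1} = floor((a_0 + m_{i+1})/d_{i+1}):
  m_1 = 1*30 - 0 = 30, d_1 = (920 - 30^2)/1 = 20/1 = 20, a_1 = floor((30 + 30)/20) = 3.
  m_2 = 20*3 - 30 = 30, d_2 = (920 - 30^2)/20 = 20/20 = 1, a_2 = floor((30 + 30)/1) = 60.
  m_3 = 1*60 - 30 = 30, d_3 = (920 - 30^2)/1 = 20/1 = 20: (m_3, d_3) = (m_1, d_1) = (30, 20), so from here the quotients repeat a_1, a_2; the period length is 2.
So sqrt(920) = [30; (3, 60)] with period length k = 2.
k is even, so the fundamental solution of x^2 - 920y^2 = 1 is (p_{k-1}, q_{k-1}) = (p_1, q_1); compute convergents through index 1.
Convergents (p_i = a_i*p_{i-1} + p_{i-2}, q_i = a_i*q_{i-1} + q_{i-2} with p_{-2}=0, p_{-1}=1, q_{-2}=1, q_{-1}=0):
  i=0: a_0=30, p_0 = 30*1 + 0 = 30, q_0 = 30*0 + 1 = 1.
  i=1: a_1=3, p_1 = 3*30 + 1 = 91, q_1 = 3*1 + 0 = 3.
Check: 91^2 - 920*3^2 = 8281 - 8280 = 1, so (x, y) = (91, 3) solves the equation, and by the theorem it is the least positive solution.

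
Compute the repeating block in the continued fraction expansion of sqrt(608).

[24; (1, 1, 1, 11, 1, 1, 1, 48)]

Write x_i = (sqrt(608) + m_i)/d_i with (m_0, d_0) = (0, 1). a_0 = floor(sqrt(608)) = 24, since 24^2 = 576 <= 608 < 625 = 25^2.
Iterate m_{i+1} = d_i*a_i - m_i, d_{i+1} = (608 - m_{i+1}^2)/d_i, a_{i+1} = floor((a_0 + m_{i+1})/d_{i+1}):
  m_1 = 1*24 - 0 = 24, d_1 = (608 - 24^2)/1 = 32/1 = 32, a_1 = floor((24 + 24)/32) = 1.
  m_2 = 32*1 - 24 = 8, d_2 = (608 - 8^2)/32 = 544/32 = 17, a_2 = floor((24 + 8)/17) = 1.
  m_3 = 17*1 - 8 = 9, d_3 = (608 - 9^2)/17 = 527/17 = 31, a_3 = floor((24 + 9)/31) = 1.
  m_4 = 31*1 - 9 = 22, d_4 = (608 - 22^2)/31 = 124/31 = 4, a_4 = floor((24 + 22)/4) = 11.
  m_5 = 4*11 - 22 = 22, d_5 = (608 - 22^2)/4 = 124/4 = 31, a_5 = floor((24 + 22)/31) = 1.
  m_6 = 31*1 - 22 = 9, d_6 = (608 - 9^2)/31 = 527/31 = 17, a_6 = floor((24 + 9)/17) = 1.
  m_7 = 17*1 - 9 = 8, d_7 = (608 - 8^2)/17 = 544/17 = 32, a_7 = floor((24 + 8)/32) = 1.
  m_8 = 32*1 - 8 = 24, d_8 = (608 - 24^2)/32 = 32/32 = 1, a_8 = floor((24 + 24)/1) = 48.
  m_9 = 1*48 - 24 = 24, d_9 = (608 - 24^2)/1 = 32/1 = 32: (m_9, d_9) = (m_1, d_1) = (24, 32), so from here the quotients repeat a_1, ..., a_8; the period length is 8.
Hence the expansion of sqrt(608) is a_0 = 24 followed by the repeating block 1, 1, 1, 11, 1, 1, 1, 48 (period 8).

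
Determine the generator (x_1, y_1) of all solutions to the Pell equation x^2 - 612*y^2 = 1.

(x, y) = (2177, 88)

First expand sqrt(612) as a continued fraction. With x_i = (sqrt(612) + m_i)/d_i and (m_0, d_0) = (0, 1): a_0 = floor(sqrt(612)) = 24, since 24^2 = 576 <= 612 < 625 = 25^2.
Iterate m_{i+1} = d_i*a_i - m_i, d_{i+1} = (612 - m_{i+1}^2)/d_i, a_{i+1} = floor((a_0 + m_{i+1})/d_{i+1}):
  m_1 = 1*24 - 0 = 24, d_1 = (612 - 24^2)/1 = 36/1 = 36, a_1 = floor((24 + 24)/36) = 1.
  m_2 = 36*1 - 24 = 12, d_2 = (612 - 12^2)/36 = 468/36 = 13, a_2 = floor((24 + 12)/13) = 2.
  m_3 = 13*2 - 12 = 14, d_3 = (612 - 14^2)/13 = 416/13 = 32, a_3 = floor((24 + 14)/32) = 1.
  m_4 = 32*1 - 14 = 18, d_4 = (612 - 18^2)/32 = 288/32 = 9, a_4 = floor((24 + 18)/9) = 4.
  m_5 = 9*4 - 18 = 18, d_5 = (612 - 18^2)/9 = 288/9 = 32, a_5 = floor((24 + 18)/32) = 1.
  m_6 = 32*1 - 18 = 14, d_6 = (612 - 14^2)/32 = 416/32 = 13, a_6 = floor((24 + 14)/13) = 2.
  m_7 = 13*2 - 14 = 12, d_7 = (612 - 12^2)/13 = 468/13 = 36, a_7 = floor((24 + 12)/36) = 1.
  m_8 = 36*1 - 12 = 24, d_8 = (612 - 24^2)/36 = 36/36 = 1, a_8 = floor((24 + 24)/1) = 48.
  m_9 = 1*48 - 24 = 24, d_9 = (612 - 24^2)/1 = 36/1 = 36: (m_9, d_9) = (m_1, d_1) = (24, 36), so from here the quotients repeat a_1, ..., a_8; the period length is 8.
So sqrt(612) = [24; (1, 2, 1, 4, 1, 2, 1, 48)] with period length k = 8.
k is even, so the fundamental solution of x^2 - 612y^2 = 1 is (p_{k-1}, q_{k-1}) = (p_7, q_7); compute convergents through index 7.
Convergents (p_i = a_i*p_{i-1} + p_{i-2}, q_i = a_i*q_{i-1} + q_{i-2} with p_{-2}=0, p_{-1}=1, q_{-2}=1, q_{-1}=0):
  i=0: a_0=24, p_0 = 24*1 + 0 = 24, q_0 = 24*0 + 1 = 1.
  i=1: a_1=1, p_1 = 1*24 + 1 = 25, q_1 = 1*1 + 0 = 1.
  i=2: a_2=2, p_2 = 2*25 + 24 = 74, q_2 = 2*1 + 1 = 3.
  i=3: a_3=1, p_3 = 1*74 + 25 = 99, q_3 = 1*3 + 1 = 4.
  i=4: a_4=4, p_4 = 4*99 + 74 = 470, q_4 = 4*4 + 3 = 19.
  i=5: a_5=1, p_5 = 1*470 + 99 = 569, q_5 = 1*19 + 4 = 23.
  i=6: a_6=2, p_6 = 2*569 + 470 = 1608, q_6 = 2*23 + 19 = 65.
  i=7: a_7=1, p_7 = 1*1608 + 569 = 2177, q_7 = 1*65 + 23 = 88.
Check: 2177^2 - 612*88^2 = 4739329 - 4739328 = 1, so (x, y) = (2177, 88) solves the equation, and by the theorem it is the least positive solution.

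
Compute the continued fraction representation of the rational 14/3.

Run the Euclidean algorithm on 14 and 3; the successive quotients are the partial quotients a_0, a_1, ... (each step inverts the fractional part left over by the previous one):
  14 = 4*3 + 2, so a_0 = 4.
  3 = 1*2 + 1, so a_1 = 1.
  2 = 2*1 + 0, so a_2 = 2.
The remainder reaches 0 after 3 divisions, so the expansion has 3 partial quotients, read off in order.

[4; 1, 2]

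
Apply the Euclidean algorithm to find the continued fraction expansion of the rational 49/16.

[3; 16]

Run the Euclidean algorithm on 49 and 16; the successive quotients are the partial quotients a_0, a_1, ... (each step inverts the fractional part left over by the previous one):
  49 = 3*16 + 1, so a_0 = 3.
  16 = 16*1 + 0, so a_1 = 16.
The remainder reaches 0 after 2 divisions, so the expansion has 2 partial quotients, read off in order.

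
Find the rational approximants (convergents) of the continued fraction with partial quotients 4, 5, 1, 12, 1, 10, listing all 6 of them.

4/1, 21/5, 25/6, 321/77, 346/83, 3781/907

Using the convergent recurrence p_i = a_i*p_{i-1} + p_{i-2}, q_i = a_i*q_{i-1} + q_{i-2} with p_{-2}=0, p_{-1}=1, q_{-2}=1, q_{-1}=0:
  i=0: a_0=4, p_0 = 4*1 + 0 = 4, q_0 = 4*0 + 1 = 1.
  i=1: a_1=5, p_1 = 5*4 + 1 = 21, q_1 = 5*1 + 0 = 5.
  i=2: a_2=1, p_2 = 1*21 + 4 = 25, q_2 = 1*5 + 1 = 6.
  i=3: a_3=12, p_3 = 12*25 + 21 = 321, q_3 = 12*6 + 5 = 77.
  i=4: a_4=1, p_4 = 1*321 + 25 = 346, q_4 = 1*77 + 6 = 83.
  i=5: a_5=10, p_5 = 10*346 + 321 = 3781, q_5 = 10*83 + 77 = 907.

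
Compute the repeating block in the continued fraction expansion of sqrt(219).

[14; (1, 3, 1, 28)]

Write x_i = (sqrt(219) + m_i)/d_i with (m_0, d_0) = (0, 1). a_0 = floor(sqrt(219)) = 14, since 14^2 = 196 <= 219 < 225 = 15^2.
Iterate m_{i+1} = d_i*a_i - m_i, d_{i+1} = (219 - m_{i+1}^2)/d_i, a_{i+1} = floor((a_0 + m_{i+1})/d_{i+1}):
  m_1 = 1*14 - 0 = 14, d_1 = (219 - 14^2)/1 = 23/1 = 23, a_1 = floor((14 + 14)/23) = 1.
  m_2 = 23*1 - 14 = 9, d_2 = (219 - 9^2)/23 = 138/23 = 6, a_2 = floor((14 + 9)/6) = 3.
  m_3 = 6*3 - 9 = 9, d_3 = (219 - 9^2)/6 = 138/6 = 23, a_3 = floor((14 + 9)/23) = 1.
  m_4 = 23*1 - 9 = 14, d_4 = (219 - 14^2)/23 = 23/23 = 1, a_4 = floor((14 + 14)/1) = 28.
  m_5 = 1*28 - 14 = 14, d_5 = (219 - 14^2)/1 = 23/1 = 23: (m_5, d_5) = (m_1, d_1) = (14, 23), so from here the quotients repeat a_1, ..., a_4; the period length is 4.
Hence the expansion of sqrt(219) is a_0 = 14 followed by the repeating block 1, 3, 1, 28 (period 4).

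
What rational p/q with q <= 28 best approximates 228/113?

Expand x = 228/113 as a continued fraction with the Euclidean algorithm:
  228 = 2*113 + 2, so a_0 = 2.
  113 = 56*2 + 1, so a_1 = 56.
  2 = 2*1 + 0, so a_2 = 2.
so x = [2; 56, 2].
Convergents (p_i = a_i*p_{i-1} + p_{i-2}, q_i = a_i*q_{i-1} + q_{i-2} with p_{-2}=0, p_{-1}=1, q_{-2}=1, q_{-1}=0), until the denominator exceeds 28:
  i=0: a_0=2, p_0 = 2*1 + 0 = 2, q_0 = 2*0 + 1 = 1.
  i=1: a_1=56, p_1 = 56*2 + 1 = 113, q_1 = 56*1 + 0 = 56.
q_1 = 56 > 28, so the last convergent with denominator <= 28 is p_0/q_0 = 2/1.
The closest fraction with denominator <= 28 is either p_0/q_0 or the intermediate fraction (k*p_0 + p_{-1})/(k*q_0 + q_{-1}) with the largest k >= 1 whose denominator stays <= 28; these approach x as k grows, and every other convergent or intermediate fraction in range is farther away.
Largest k: floor((28 - q_{-1})/q_0) = floor((28 - 0)/1) = 28 (using the seeds p_{-1} = 1, q_{-1} = 0).
That gives (28*2 + 1)/(28*1 + 0) = 57/28.
Compare the errors: |x - 2/1| = |228*1 - 2*113|/(113*1) = 2/113, and |x - 57/28| = |228*28 - 57*113|/(113*28) = 57/3164.
Cross-multiplying, 2*3164 = 6328 < 6441 = 57*113, so 2/113 is smaller: the convergent 2/1 is closer to x than 57/28.

2/1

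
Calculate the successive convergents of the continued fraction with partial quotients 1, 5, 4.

1/1, 6/5, 25/21

Using the convergent recurrence p_i = a_i*p_{i-1} + p_{i-2}, q_i = a_i*q_{i-1} + q_{i-2} with p_{-2}=0, p_{-1}=1, q_{-2}=1, q_{-1}=0:
  i=0: a_0=1, p_0 = 1*1 + 0 = 1, q_0 = 1*0 + 1 = 1.
  i=1: a_1=5, p_1 = 5*1 + 1 = 6, q_1 = 5*1 + 0 = 5.
  i=2: a_2=4, p_2 = 4*6 + 1 = 25, q_2 = 4*5 + 1 = 21.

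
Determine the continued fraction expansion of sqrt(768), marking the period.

Write x_i = (sqrt(768) + m_i)/d_i with (m_0, d_0) = (0, 1). a_0 = floor(sqrt(768)) = 27, since 27^2 = 729 <= 768 < 784 = 28^2.
Iterate m_{i+1} = d_i*a_i - m_i, d_{i+1} = (768 - m_{i+1}^2)/d_i, a_{i+1} = floor((a_0 + m_{i+1})/d_{i+1}):
  m_1 = 1*27 - 0 = 27, d_1 = (768 - 27^2)/1 = 39/1 = 39, a_1 = floor((27 + 27)/39) = 1.
  m_2 = 39*1 - 27 = 12, d_2 = (768 - 12^2)/39 = 624/39 = 16, a_2 = floor((27 + 12)/16) = 2.
  m_3 = 16*2 - 12 = 20, d_3 = (768 - 20^2)/16 = 368/16 = 23, a_3 = floor((27 + 20)/23) = 2.
  m_4 = 23*2 - 20 = 26, d_4 = (768 - 26^2)/23 = 92/23 = 4, a_4 = floor((27 + 26)/4) = 13.
  m_5 = 4*13 - 26 = 26, d_5 = (768 - 26^2)/4 = 92/4 = 23, a_5 = floor((27 + 26)/23) = 2.
  m_6 = 23*2 - 26 = 20, d_6 = (768 - 20^2)/23 = 368/23 = 16, a_6 = floor((27 + 20)/16) = 2.
  m_7 = 16*2 - 20 = 12, d_7 = (768 - 12^2)/16 = 624/16 = 39, a_7 = floor((27 + 12)/39) = 1.
  m_8 = 39*1 - 12 = 27, d_8 = (768 - 27^2)/39 = 39/39 = 1, a_8 = floor((27 + 27)/1) = 54.
  m_9 = 1*54 - 27 = 27, d_9 = (768 - 27^2)/1 = 39/1 = 39: (m_9, d_9) = (m_1, d_1) = (27, 39), so from here the quotients repeat a_1, ..., a_8; the period length is 8.
Hence the expansion of sqrt(768) is a_0 = 27 followed by the repeating block 1, 2, 2, 13, 2, 2, 1, 54 (period 8).

[27; (1, 2, 2, 13, 2, 2, 1, 54)]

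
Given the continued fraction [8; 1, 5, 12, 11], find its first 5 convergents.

Using the convergent recurrence p_i = a_i*p_{i-1} + p_{i-2}, q_i = a_i*q_{i-1} + q_{i-2} with p_{-2}=0, p_{-1}=1, q_{-2}=1, q_{-1}=0:
  i=0: a_0=8, p_0 = 8*1 + 0 = 8, q_0 = 8*0 + 1 = 1.
  i=1: a_1=1, p_1 = 1*8 + 1 = 9, q_1 = 1*1 + 0 = 1.
  i=2: a_2=5, p_2 = 5*9 + 8 = 53, q_2 = 5*1 + 1 = 6.
  i=3: a_3=12, p_3 = 12*53 + 9 = 645, q_3 = 12*6 + 1 = 73.
  i=4: a_4=11, p_4 = 11*645 + 53 = 7148, q_4 = 11*73 + 6 = 809.

8/1, 9/1, 53/6, 645/73, 7148/809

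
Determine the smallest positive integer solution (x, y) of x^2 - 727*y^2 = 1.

(x, y) = (728, 27)

First expand sqrt(727) as a continued fraction. With x_i = (sqrt(727) + m_i)/d_i and (m_0, d_0) = (0, 1): a_0 = floor(sqrt(727)) = 26, since 26^2 = 676 <= 727 < 729 = 27^2.
Iterate m_{i+1} = d_i*a_i - m_i, d_{i+1} = (727 - m_{i+1}^2)/d_i, a_{i+1} = floor((a_0 + m_{i+1})/d_{i+1}):
  m_1 = 1*26 - 0 = 26, d_1 = (727 - 26^2)/1 = 51/1 = 51, a_1 = floor((26 + 26)/51) = 1.
  m_2 = 51*1 - 26 = 25, d_2 = (727 - 25^2)/51 = 102/51 = 2, a_2 = floor((26 + 25)/2) = 25.
  m_3 = 2*25 - 25 = 25, d_3 = (727 - 25^2)/2 = 102/2 = 51, a_3 = floor((26 + 25)/51) = 1.
  m_4 = 51*1 - 25 = 26, d_4 = (727 - 26^2)/51 = 51/51 = 1, a_4 = floor((26 + 26)/1) = 52.
  m_5 = 1*52 - 26 = 26, d_5 = (727 - 26^2)/1 = 51/1 = 51: (m_5, d_5) = (m_1, d_1) = (26, 51), so from here the quotients repeat a_1, ..., a_4; the period length is 4.
So sqrt(727) = [26; (1, 25, 1, 52)] with period length k = 4.
k is even, so the fundamental solution of x^2 - 727y^2 = 1 is (p_{k-1}, q_{k-1}) = (p_3, q_3); compute convergents through index 3.
Convergents (p_i = a_i*p_{i-1} + p_{i-2}, q_i = a_i*q_{i-1} + q_{i-2} with p_{-2}=0, p_{-1}=1, q_{-2}=1, q_{-1}=0):
  i=0: a_0=26, p_0 = 26*1 + 0 = 26, q_0 = 26*0 + 1 = 1.
  i=1: a_1=1, p_1 = 1*26 + 1 = 27, q_1 = 1*1 + 0 = 1.
  i=2: a_2=25, p_2 = 25*27 + 26 = 701, q_2 = 25*1 + 1 = 26.
  i=3: a_3=1, p_3 = 1*701 + 27 = 728, q_3 = 1*26 + 1 = 27.
Check: 728^2 - 727*27^2 = 529984 - 529983 = 1, so (x, y) = (728, 27) solves the equation, and by the theorem it is the least positive solution.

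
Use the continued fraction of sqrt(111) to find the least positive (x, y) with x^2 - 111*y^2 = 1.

First expand sqrt(111) as a continued fraction. With x_i = (sqrt(111) + m_i)/d_i and (m_0, d_0) = (0, 1): a_0 = floor(sqrt(111)) = 10, since 10^2 = 100 <= 111 < 121 = 11^2.
Iterate m_{i+1} = d_i*a_i - m_i, d_{i+1} = (111 - m_{i+1}^2)/d_i, a_{i+1} = floor((a_0 + m_{i+1})/d_{i+1}):
  m_1 = 1*10 - 0 = 10, d_1 = (111 - 10^2)/1 = 11/1 = 11, a_1 = floor((10 + 10)/11) = 1.
  m_2 = 11*1 - 10 = 1, d_2 = (111 - 1^2)/11 = 110/11 = 10, a_2 = floor((10 + 1)/10) = 1.
  m_3 = 10*1 - 1 = 9, d_3 = (111 - 9^2)/10 = 30/10 = 3, a_3 = floor((10 + 9)/3) = 6.
  m_4 = 3*6 - 9 = 9, d_4 = (111 - 9^2)/3 = 30/3 = 10, a_4 = floor((10 + 9)/10) = 1.
  m_5 = 10*1 - 9 = 1, d_5 = (111 - 1^2)/10 = 110/10 = 11, a_5 = floor((10 + 1)/11) = 1.
  m_6 = 11*1 - 1 = 10, d_6 = (111 - 10^2)/11 = 11/11 = 1, a_6 = floor((10 + 10)/1) = 20.
  m_7 = 1*20 - 10 = 10, d_7 = (111 - 10^2)/1 = 11/1 = 11: (m_7, d_7) = (m_1, d_1) = (10, 11), so from here the quotients repeat a_1, ..., a_6; the period length is 6.
So sqrt(111) = [10; (1, 1, 6, 1, 1, 20)] with period length k = 6.
k is even, so the fundamental solution of x^2 - 111y^2 = 1 is (p_{k-1}, q_{k-1}) = (p_5, q_5); compute convergents through index 5.
Convergents (p_i = a_i*p_{i-1} + p_{i-2}, q_i = a_i*q_{i-1} + q_{i-2} with p_{-2}=0, p_{-1}=1, q_{-2}=1, q_{-1}=0):
  i=0: a_0=10, p_0 = 10*1 + 0 = 10, q_0 = 10*0 + 1 = 1.
  i=1: a_1=1, p_1 = 1*10 + 1 = 11, q_1 = 1*1 + 0 = 1.
  i=2: a_2=1, p_2 = 1*11 + 10 = 21, q_2 = 1*1 + 1 = 2.
  i=3: a_3=6, p_3 = 6*21 + 11 = 137, q_3 = 6*2 + 1 = 13.
  i=4: a_4=1, p_4 = 1*137 + 21 = 158, q_4 = 1*13 + 2 = 15.
  i=5: a_5=1, p_5 = 1*158 + 137 = 295, q_5 = 1*15 + 13 = 28.
Check: 295^2 - 111*28^2 = 87025 - 87024 = 1, so (x, y) = (295, 28) solves the equation, and by the theorem it is the least positive solution.

(x, y) = (295, 28)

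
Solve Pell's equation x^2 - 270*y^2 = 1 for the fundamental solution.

First expand sqrt(270) as a continued fraction. With x_i = (sqrt(270) + m_i)/d_i and (m_0, d_0) = (0, 1): a_0 = floor(sqrt(270)) = 16, since 16^2 = 256 <= 270 < 289 = 17^2.
Iterate m_{i+1} = d_i*a_i - m_i, d_{i+1} = (270 - m_{i+1}^2)/d_i, a_{i+1} = floor((a_0 + m_{i+1})/d_{i+1}):
  m_1 = 1*16 - 0 = 16, d_1 = (270 - 16^2)/1 = 14/1 = 14, a_1 = floor((16 + 16)/14) = 2.
  m_2 = 14*2 - 16 = 12, d_2 = (270 - 12^2)/14 = 126/14 = 9, a_2 = floor((16 + 12)/9) = 3.
  m_3 = 9*3 - 12 = 15, d_3 = (270 - 15^2)/9 = 45/9 = 5, a_3 = floor((16 + 15)/5) = 6.
  m_4 = 5*6 - 15 = 15, d_4 = (270 - 15^2)/5 = 45/5 = 9, a_4 = floor((16 + 15)/9) = 3.
  m_5 = 9*3 - 15 = 12, d_5 = (270 - 12^2)/9 = 126/9 = 14, a_5 = floor((16 + 12)/14) = 2.
  m_6 = 14*2 - 12 = 16, d_6 = (270 - 16^2)/14 = 14/14 = 1, a_6 = floor((16 + 16)/1) = 32.
  m_7 = 1*32 - 16 = 16, d_7 = (270 - 16^2)/1 = 14/1 = 14: (m_7, d_7) = (m_1, d_1) = (16, 14), so from here the quotients repeat a_1, ..., a_6; the period length is 6.
So sqrt(270) = [16; (2, 3, 6, 3, 2, 32)] with period length k = 6.
k is even, so the fundamental solution of x^2 - 270y^2 = 1 is (p_{k-1}, q_{k-1}) = (p_5, q_5); compute convergents through index 5.
Convergents (p_i = a_i*p_{i-1} + p_{i-2}, q_i = a_i*q_{i-1} + q_{i-2} with p_{-2}=0, p_{-1}=1, q_{-2}=1, q_{-1}=0):
  i=0: a_0=16, p_0 = 16*1 + 0 = 16, q_0 = 16*0 + 1 = 1.
  i=1: a_1=2, p_1 = 2*16 + 1 = 33, q_1 = 2*1 + 0 = 2.
  i=2: a_2=3, p_2 = 3*33 + 16 = 115, q_2 = 3*2 + 1 = 7.
  i=3: a_3=6, p_3 = 6*115 + 33 = 723, q_3 = 6*7 + 2 = 44.
  i=4: a_4=3, p_4 = 3*723 + 115 = 2284, q_4 = 3*44 + 7 = 139.
  i=5: a_5=2, p_5 = 2*2284 + 723 = 5291, q_5 = 2*139 + 44 = 322.
Check: 5291^2 - 270*322^2 = 27994681 - 27994680 = 1, so (x, y) = (5291, 322) solves the equation, and by the theorem it is the least positive solution.

(x, y) = (5291, 322)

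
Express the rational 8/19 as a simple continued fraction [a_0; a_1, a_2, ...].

Run the Euclidean algorithm on 8 and 19; the successive quotients are the partial quotients a_0, a_1, ... (each step inverts the fractional part left over by the previous one):
  8 = 0*19 + 8, so a_0 = 0.
  19 = 2*8 + 3, so a_1 = 2.
  8 = 2*3 + 2, so a_2 = 2.
  3 = 1*2 + 1, so a_3 = 1.
  2 = 2*1 + 0, so a_4 = 2.
The remainder reaches 0 after 5 divisions, so the expansion has 5 partial quotients, read off in order.

[0; 2, 2, 1, 2]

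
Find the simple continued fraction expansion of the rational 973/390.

Run the Euclidean algorithm on 973 and 390; the successive quotients are the partial quotients a_0, a_1, ... (each step inverts the fractional part left over by the previous one):
  973 = 2*390 + 193, so a_0 = 2.
  390 = 2*193 + 4, so a_1 = 2.
  193 = 48*4 + 1, so a_2 = 48.
  4 = 4*1 + 0, so a_3 = 4.
The remainder reaches 0 after 4 divisions, so the expansion has 4 partial quotients, read off in order.

[2; 2, 48, 4]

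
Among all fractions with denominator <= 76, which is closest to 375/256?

Expand x = 375/256 as a continued fraction with the Euclidean algorithm:
  375 = 1*256 + 119, so a_0 = 1.
  256 = 2*119 + 18, so a_1 = 2.
  119 = 6*18 + 11, so a_2 = 6.
  18 = 1*11 + 7, so a_3 = 1.
  11 = 1*7 + 4, so a_4 = 1.
  7 = 1*4 + 3, so a_5 = 1.
  4 = 1*3 + 1, so a_6 = 1.
  3 = 3*1 + 0, so a_7 = 3.
so x = [1; 2, 6, 1, 1, 1, 1, 3].
Convergents (p_i = a_i*p_{i-1} + p_{i-2}, q_i = a_i*q_{i-1} + q_{i-2} with p_{-2}=0, p_{-1}=1, q_{-2}=1, q_{-1}=0), until the denominator exceeds 76:
  i=0: a_0=1, p_0 = 1*1 + 0 = 1, q_0 = 1*0 + 1 = 1.
  i=1: a_1=2, p_1 = 2*1 + 1 = 3, q_1 = 2*1 + 0 = 2.
  i=2: a_2=6, p_2 = 6*3 + 1 = 19, q_2 = 6*2 + 1 = 13.
  i=3: a_3=1, p_3 = 1*19 + 3 = 22, q_3 = 1*13 + 2 = 15.
  i=4: a_4=1, p_4 = 1*22 + 19 = 41, q_4 = 1*15 + 13 = 28.
  i=5: a_5=1, p_5 = 1*41 + 22 = 63, q_5 = 1*28 + 15 = 43.
  i=6: a_6=1, p_6 = 1*63 + 41 = 104, q_6 = 1*43 + 28 = 71.
  i=7: a_7=3, p_7 = 3*104 + 63 = 375, q_7 = 3*71 + 43 = 256.
q_7 = 256 > 76, so the last convergent with denominator <= 76 is p_6/q_6 = 104/71.
The closest fraction with denominator <= 76 is either p_6/q_6 or the intermediate fraction (k*p_6 + p_5)/(k*q_6 + q_5) with the largest k >= 1 whose denominator stays <= 76; these approach x as k grows, and every other convergent or intermediate fraction in range is farther away.
Largest k: floor((76 - q_5)/q_6) = floor((76 - 43)/71) = 0.
Since k = 0, no intermediate fraction beyond p_6/q_6 has denominator <= 76, so the convergent 104/71 is the closest (its error is |375*71 - 104*256|/(256*71) = 1/18176).

104/71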